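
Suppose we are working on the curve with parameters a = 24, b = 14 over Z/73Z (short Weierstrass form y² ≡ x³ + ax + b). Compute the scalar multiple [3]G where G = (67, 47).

(53, 32)

Repeated addition: build up to 3G.
2G: tangent at (67, 47): λ = (3·67² + 24)/(2·47) ≡ 59/21. 21⁻¹ ≡ 7 (mod 73), so λ ≡ 59·7 ≡ 48.
  x = λ² - 67 - 67 = 2304 - 134 ≡ 53; y = λ·(67 - 53) - 47 ≡ 41. → (53, 41)
3G: (53, 41) + (67, 47). λ = (47 - 41)/(67 - 53) ≡ 6/14 mod 73. 14⁻¹ ≡ 47 (mod 73), so λ ≡ 63.
  x = λ² - 53 - 67 = 3969 - 120 ≡ 53; y = λ·(53 - 53) - 41 ≡ 32. → (53, 32)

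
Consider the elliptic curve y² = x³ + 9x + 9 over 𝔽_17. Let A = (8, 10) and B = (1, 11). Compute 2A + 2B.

First 2A:
Repeated addition: build up to 2A.
2A: tangent at (8, 10): λ = (3·8² + 9)/(2·10) ≡ 14/3. 3⁻¹ ≡ 6 (mod 17), so λ ≡ 14·6 ≡ 16.
  x = λ² - 8 - 8 = 256 - 16 ≡ 2; y = λ·(8 - 2) - 10 ≡ 1. → (2, 1)
2A = (2, 1).
Next 2B:
Repeated addition: build up to 2B.
2B: tangent at (1, 11): λ = (3·1² + 9)/(2·11) ≡ 12/5. 5⁻¹ ≡ 7 (mod 17), so λ ≡ 12·7 ≡ 16.
  x = λ² - 1 - 1 = 256 - 2 ≡ 16; y = λ·(1 - 16) - 11 ≡ 4. → (16, 4)
2B = (16, 4).
Finally 2A + 2B:
(2, 1) + (16, 4). λ = (4 - 1)/(16 - 2) ≡ 3/14 mod 17. 14⁻¹ ≡ 11 (mod 17), so λ ≡ 16.
  x = λ² - 2 - 16 = 256 - 18 ≡ 0; y = λ·(2 - 0) - 1 ≡ 14. → (0, 14)

(0, 14)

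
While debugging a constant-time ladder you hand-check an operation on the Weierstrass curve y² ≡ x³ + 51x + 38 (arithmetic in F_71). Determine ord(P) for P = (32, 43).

2P: tangent at (32, 43): λ = (3·32² + 51)/(2·43) ≡ 70/15. 15⁻¹ ≡ 19 (mod 71), so λ ≡ 70·19 ≡ 52.
  x = λ² - 32 - 32 = 2704 - 64 ≡ 13; y = λ·(32 - 13) - 43 ≡ 22. → (13, 22)
3P: (13, 22) + (32, 43). λ = (43 - 22)/(32 - 13) ≡ 21/19 mod 71. 19⁻¹ ≡ 15 (mod 71), so λ ≡ 31.
  x = λ² - 13 - 32 = 961 - 45 ≡ 64; y = λ·(13 - 64) - 22 ≡ 30. → (64, 30)
4P: (64, 30) + (32, 43). λ = (43 - 30)/(32 - 64) ≡ 13/39 mod 71. 39⁻¹ ≡ 51 (mod 71) since 39·51 = 1989 ≡ 1, so λ ≡ 24.
  x = λ² - 64 - 32 = 576 - 96 ≡ 54; y = λ·(64 - 54) - 30 ≡ 68. → (54, 68)
5P: (54, 68) + (32, 43). λ = (43 - 68)/(32 - 54) ≡ 46/49 mod 71. 49⁻¹ ≡ 29 (mod 71) since 49·29 = 1421 ≡ 1, so λ ≡ 56.
  x = λ² - 54 - 32 = 3136 - 86 ≡ 68; y = λ·(54 - 68) - 68 ≡ 0. → (68, 0)
6P: (68, 0) + (32, 43). λ = (43 - 0)/(32 - 68) ≡ 43/35 mod 71. 35⁻¹ ≡ 69 (mod 71), so λ ≡ 56.
  x = λ² - 68 - 32 = 3136 - 100 ≡ 54; y = λ·(68 - 54) - 0 ≡ 3. → (54, 3)
7P: (54, 3) + (32, 43). λ = (43 - 3)/(32 - 54) ≡ 40/49 mod 71. 49⁻¹ ≡ 29 (mod 71), so λ ≡ 24.
  x = λ² - 54 - 32 = 576 - 86 ≡ 64; y = λ·(54 - 64) - 3 ≡ 41. → (64, 41)
8P: (64, 41) + (32, 43). λ = (43 - 41)/(32 - 64) ≡ 2/39 mod 71. 39⁻¹ ≡ 51 (mod 71), so λ ≡ 31.
  x = λ² - 64 - 32 = 961 - 96 ≡ 13; y = λ·(64 - 13) - 41 ≡ 49. → (13, 49)
9P: (13, 49) + (32, 43). λ = (43 - 49)/(32 - 13) ≡ 65/19 mod 71. 19⁻¹ ≡ 15 (mod 71), so λ ≡ 52.
  x = λ² - 13 - 32 = 2704 - 45 ≡ 32; y = λ·(13 - 32) - 49 ≡ 28. → (32, 28)
10P: (32, 28) + (32, 43): same x and y₁ ≡ -y₂, so the sum is O.
10P = O, so the order is 10.

10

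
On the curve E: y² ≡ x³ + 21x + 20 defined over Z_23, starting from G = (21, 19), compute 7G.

Double-and-add on 7 = (111)₂. Start with G = (21, 19) for the leading 1-bit.
double: tangent at (21, 19): λ = (3·21² + 21)/(2·19) ≡ 10/15. 15⁻¹ ≡ 20 (mod 23), so λ ≡ 10·20 ≡ 16.
  x = λ² - 21 - 21 = 256 - 42 ≡ 7; y = λ·(21 - 7) - 19 ≡ 21. → (7, 21)
add G: (7, 21) + (21, 19). λ = (19 - 21)/(21 - 7) ≡ 21/14 mod 23. 14⁻¹ ≡ 5 (mod 23) since 14·5 = 70 ≡ 1, so λ ≡ 13.
  x = λ² - 7 - 21 = 169 - 28 ≡ 3; y = λ·(7 - 3) - 21 ≡ 8. → (3, 8)
double: tangent at (3, 8): λ = (3·3² + 21)/(2·8) ≡ 2/16. 16⁻¹ ≡ 13 (mod 23), so λ ≡ 2·13 ≡ 3.
  x = λ² - 3 - 3 = 9 - 6 ≡ 3; y = λ·(3 - 3) - 8 ≡ 15. → (3, 15)
add G: (3, 15) + (21, 19). λ = (19 - 15)/(21 - 3) ≡ 4/18 mod 23. 18⁻¹ ≡ 9 (mod 23), so λ ≡ 13.
  x = λ² - 3 - 21 = 169 - 24 ≡ 7; y = λ·(3 - 7) - 15 ≡ 2. → (7, 2)

(7, 2)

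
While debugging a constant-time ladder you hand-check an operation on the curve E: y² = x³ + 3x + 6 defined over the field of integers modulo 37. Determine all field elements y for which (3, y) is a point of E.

none

x³ + 3x + 6 = 42 ≡ 5 (mod 37).
5 is a non-residue mod 37; no y exists.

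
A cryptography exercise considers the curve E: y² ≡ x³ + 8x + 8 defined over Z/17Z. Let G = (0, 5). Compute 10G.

(2, 10)

Repeated addition: build up to 10G.
2G: tangent at (0, 5): λ = (3·0² + 8)/(2·5) ≡ 8/10. 10⁻¹ ≡ 12 (mod 17), so λ ≡ 8·12 ≡ 11.
  x = λ² - 0 - 0 = 121 - 0 ≡ 2; y = λ·(0 - 2) - 5 ≡ 7. → (2, 7)
3G: (2, 7) + (0, 5). λ = (5 - 7)/(0 - 2) ≡ 15/15 mod 17. 15⁻¹ ≡ 8 (mod 17) since 15·8 = 120 ≡ 1, so λ ≡ 1.
  x = λ² - 2 - 0 = 1 - 2 ≡ 16; y = λ·(2 - 16) - 7 ≡ 13. → (16, 13)
4G: (16, 13) + (0, 5). λ = (5 - 13)/(0 - 16) ≡ 9/1 mod 17. 1⁻¹ ≡ 1 (mod 17) since 1·1 = 1 ≡ 1, so λ ≡ 9.
  x = λ² - 16 - 0 = 81 - 16 ≡ 14; y = λ·(16 - 14) - 13 ≡ 5. → (14, 5)
5G: (14, 5) + (0, 5). λ = (5 - 5)/(0 - 14) ≡ 0/3 mod 17. 3⁻¹ ≡ 6 (mod 17), so λ ≡ 0.
  x = λ² - 14 - 0 = 0 - 14 ≡ 3; y = λ·(14 - 3) - 5 ≡ 12. → (3, 12)
6G: (3, 12) + (0, 5). λ = (5 - 12)/(0 - 3) ≡ 10/14 mod 17. 14⁻¹ ≡ 11 (mod 17), so λ ≡ 8.
  x = λ² - 3 - 0 = 64 - 3 ≡ 10; y = λ·(3 - 10) - 12 ≡ 0. → (10, 0)
7G: (10, 0) + (0, 5). λ = (5 - 0)/(0 - 10) ≡ 5/7 mod 17. 7⁻¹ ≡ 5 (mod 17) since 7·5 = 35 ≡ 1, so λ ≡ 8.
  x = λ² - 10 - 0 = 64 - 10 ≡ 3; y = λ·(10 - 3) - 0 ≡ 5. → (3, 5)
8G: (3, 5) + (0, 5). λ = (5 - 5)/(0 - 3) ≡ 0/14 mod 17. 14⁻¹ ≡ 11 (mod 17) since 14·11 = 154 ≡ 1, so λ ≡ 0.
  x = λ² - 3 - 0 = 0 - 3 ≡ 14; y = λ·(3 - 14) - 5 ≡ 12. → (14, 12)
9G: (14, 12) + (0, 5). λ = (5 - 12)/(0 - 14) ≡ 10/3 mod 17. 3⁻¹ ≡ 6 (mod 17) since 3·6 = 18 ≡ 1, so λ ≡ 9.
  x = λ² - 14 - 0 = 81 - 14 ≡ 16; y = λ·(14 - 16) - 12 ≡ 4. → (16, 4)
10G: (16, 4) + (0, 5). λ = (5 - 4)/(0 - 16) ≡ 1/1 mod 17. 1⁻¹ ≡ 1 (mod 17) since 1·1 = 1 ≡ 1, so λ ≡ 1.
  x = λ² - 16 - 0 = 1 - 16 ≡ 2; y = λ·(16 - 2) - 4 ≡ 10. → (2, 10)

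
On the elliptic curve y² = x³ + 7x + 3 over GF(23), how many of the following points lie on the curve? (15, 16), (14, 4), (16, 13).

(15, 16): 16² ≡ 3, rhs ≡ 10 → off.
(14, 4): 4² ≡ 16, rhs ≡ 16 → on.
(16, 13): 13² ≡ 8, rhs ≡ 2 → off.

1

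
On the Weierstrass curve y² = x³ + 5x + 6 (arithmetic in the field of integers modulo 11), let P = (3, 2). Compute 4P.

Double-and-add on 4 = (100)₂. Start with P = (3, 2) for the leading 1-bit.
double: tangent at (3, 2): λ = (3·3² + 5)/(2·2) ≡ 10/4. 4⁻¹ ≡ 3 (mod 11), so λ ≡ 10·3 ≡ 8.
  x = λ² - 3 - 3 = 64 - 6 ≡ 3; y = λ·(3 - 3) - 2 ≡ 9. → (3, 9)
double: tangent at (3, 9): λ = (3·3² + 5)/(2·9) ≡ 10/7. 7⁻¹ ≡ 8 (mod 11), so λ ≡ 10·8 ≡ 3.
  x = λ² - 3 - 3 = 9 - 6 ≡ 3; y = λ·(3 - 3) - 9 ≡ 2. → (3, 2)

(3, 2)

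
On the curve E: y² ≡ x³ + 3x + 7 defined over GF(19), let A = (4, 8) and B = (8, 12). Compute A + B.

(8, 7)

(4, 8) + (8, 12). λ = (12 - 8)/(8 - 4) ≡ 4/4 mod 19. 4⁻¹ ≡ 5 (mod 19) since 4·5 = 20 ≡ 1, so λ ≡ 1.
  x = λ² - 4 - 8 = 1 - 12 ≡ 8; y = λ·(4 - 8) - 8 ≡ 7. → (8, 7)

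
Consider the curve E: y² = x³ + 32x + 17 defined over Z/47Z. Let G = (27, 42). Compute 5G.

(26, 46)

Repeated addition: build up to 5G.
2G: tangent at (27, 42): λ = (3·27² + 32)/(2·42) ≡ 10/37. 37⁻¹ ≡ 14 (mod 47), so λ ≡ 10·14 ≡ 46.
  x = λ² - 27 - 27 = 2116 - 54 ≡ 41; y = λ·(27 - 41) - 42 ≡ 19. → (41, 19)
3G: (41, 19) + (27, 42). λ = (42 - 19)/(27 - 41) ≡ 23/33 mod 47. 33⁻¹ ≡ 10 (mod 47), so λ ≡ 42.
  x = λ² - 41 - 27 = 1764 - 68 ≡ 4; y = λ·(41 - 4) - 19 ≡ 31. → (4, 31)
4G: (4, 31) + (27, 42). λ = (42 - 31)/(27 - 4) ≡ 11/23 mod 47. 23⁻¹ ≡ 45 (mod 47), so λ ≡ 25.
  x = λ² - 4 - 27 = 625 - 31 ≡ 30; y = λ·(4 - 30) - 31 ≡ 24. → (30, 24)
5G: (30, 24) + (27, 42). λ = (42 - 24)/(27 - 30) ≡ 18/44 mod 47. 44⁻¹ ≡ 31 (mod 47) since 44·31 = 1364 ≡ 1, so λ ≡ 41.
  x = λ² - 30 - 27 = 1681 - 57 ≡ 26; y = λ·(30 - 26) - 24 ≡ 46. → (26, 46)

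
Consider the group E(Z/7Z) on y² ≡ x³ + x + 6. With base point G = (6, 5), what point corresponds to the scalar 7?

(1, 6)

Repeated addition: build up to 7G.
2G: tangent at (6, 5): λ = (3·6² + 1)/(2·5) ≡ 4/3. 3⁻¹ ≡ 5 (mod 7) since 3·5 = 15 ≡ 1, so λ ≡ 4·5 ≡ 6.
  x = λ² - 6 - 6 = 36 - 12 ≡ 3; y = λ·(6 - 3) - 5 ≡ 6. → (3, 6)
3G: (3, 6) + (6, 5). λ = (5 - 6)/(6 - 3) ≡ 6/3 mod 7. 3⁻¹ ≡ 5 (mod 7) since 3·5 = 15 ≡ 1, so λ ≡ 2.
  x = λ² - 3 - 6 = 4 - 9 ≡ 2; y = λ·(3 - 2) - 6 ≡ 3. → (2, 3)
4G: (2, 3) + (6, 5). λ = (5 - 3)/(6 - 2) ≡ 2/4 mod 7. 4⁻¹ ≡ 2 (mod 7), so λ ≡ 4.
  x = λ² - 2 - 6 = 16 - 8 ≡ 1; y = λ·(2 - 1) - 3 ≡ 1. → (1, 1)
5G: (1, 1) + (6, 5). λ = (5 - 1)/(6 - 1) ≡ 4/5 mod 7. 5⁻¹ ≡ 3 (mod 7), so λ ≡ 5.
  x = λ² - 1 - 6 = 25 - 7 ≡ 4; y = λ·(1 - 4) - 1 ≡ 5. → (4, 5)
6G: (4, 5) + (6, 5). λ = (5 - 5)/(6 - 4) ≡ 0/2 mod 7. 2⁻¹ ≡ 4 (mod 7), so λ ≡ 0.
  x = λ² - 4 - 6 = 0 - 10 ≡ 4; y = λ·(4 - 4) - 5 ≡ 2. → (4, 2)
7G: (4, 2) + (6, 5). λ = (5 - 2)/(6 - 4) ≡ 3/2 mod 7. 2⁻¹ ≡ 4 (mod 7), so λ ≡ 5.
  x = λ² - 4 - 6 = 25 - 10 ≡ 1; y = λ·(4 - 1) - 2 ≡ 6. → (1, 6)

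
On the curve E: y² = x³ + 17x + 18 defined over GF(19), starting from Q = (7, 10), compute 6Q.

Repeated addition: build up to 6Q.
2Q: tangent at (7, 10): λ = (3·7² + 17)/(2·10) ≡ 12/1. 1⁻¹ ≡ 1 (mod 19), so λ ≡ 12·1 ≡ 12.
  x = λ² - 7 - 7 = 144 - 14 ≡ 16; y = λ·(7 - 16) - 10 ≡ 15. → (16, 15)
3Q: (16, 15) + (7, 10). λ = (10 - 15)/(7 - 16) ≡ 14/10 mod 19. 10⁻¹ ≡ 2 (mod 19) since 10·2 = 20 ≡ 1, so λ ≡ 9.
  x = λ² - 16 - 7 = 81 - 23 ≡ 1; y = λ·(16 - 1) - 15 ≡ 6. → (1, 6)
4Q: (1, 6) + (7, 10). λ = (10 - 6)/(7 - 1) ≡ 4/6 mod 19. 6⁻¹ ≡ 16 (mod 19) since 6·16 = 96 ≡ 1, so λ ≡ 7.
  x = λ² - 1 - 7 = 49 - 8 ≡ 3; y = λ·(1 - 3) - 6 ≡ 18. → (3, 18)
5Q: (3, 18) + (7, 10). λ = (10 - 18)/(7 - 3) ≡ 11/4 mod 19. 4⁻¹ ≡ 5 (mod 19), so λ ≡ 17.
  x = λ² - 3 - 7 = 289 - 10 ≡ 13; y = λ·(3 - 13) - 18 ≡ 2. → (13, 2)
6Q: (13, 2) + (7, 10). λ = (10 - 2)/(7 - 13) ≡ 8/13 mod 19. 13⁻¹ ≡ 3 (mod 19) since 13·3 = 39 ≡ 1, so λ ≡ 5.
  x = λ² - 13 - 7 = 25 - 20 ≡ 5; y = λ·(13 - 5) - 2 ≡ 0. → (5, 0)

(5, 0)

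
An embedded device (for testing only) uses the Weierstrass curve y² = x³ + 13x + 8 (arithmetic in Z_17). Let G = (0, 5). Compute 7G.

(7, 0)

Repeated addition: build up to 7G.
2G: tangent at (0, 5): λ = (3·0² + 13)/(2·5) ≡ 13/10. 10⁻¹ ≡ 12 (mod 17), so λ ≡ 13·12 ≡ 3.
  x = λ² - 0 - 0 = 9 - 0 ≡ 9; y = λ·(0 - 9) - 5 ≡ 2. → (9, 2)
3G: (9, 2) + (0, 5). λ = (5 - 2)/(0 - 9) ≡ 3/8 mod 17. 8⁻¹ ≡ 15 (mod 17), so λ ≡ 11.
  x = λ² - 9 - 0 = 121 - 9 ≡ 10; y = λ·(9 - 10) - 2 ≡ 4. → (10, 4)
4G: (10, 4) + (0, 5). λ = (5 - 4)/(0 - 10) ≡ 1/7 mod 17. 7⁻¹ ≡ 5 (mod 17), so λ ≡ 5.
  x = λ² - 10 - 0 = 25 - 10 ≡ 15; y = λ·(10 - 15) - 4 ≡ 5. → (15, 5)
5G: (15, 5) + (0, 5). λ = (5 - 5)/(0 - 15) ≡ 0/2 mod 17. 2⁻¹ ≡ 9 (mod 17), so λ ≡ 0.
  x = λ² - 15 - 0 = 0 - 15 ≡ 2; y = λ·(15 - 2) - 5 ≡ 12. → (2, 12)
6G: (2, 12) + (0, 5). λ = (5 - 12)/(0 - 2) ≡ 10/15 mod 17. 15⁻¹ ≡ 8 (mod 17), so λ ≡ 12.
  x = λ² - 2 - 0 = 144 - 2 ≡ 6; y = λ·(2 - 6) - 12 ≡ 8. → (6, 8)
7G: (6, 8) + (0, 5). λ = (5 - 8)/(0 - 6) ≡ 14/11 mod 17. 11⁻¹ ≡ 14 (mod 17), so λ ≡ 9.
  x = λ² - 6 - 0 = 81 - 6 ≡ 7; y = λ·(6 - 7) - 8 ≡ 0. → (7, 0)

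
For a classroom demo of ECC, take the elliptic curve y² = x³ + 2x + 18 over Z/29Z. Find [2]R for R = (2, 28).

(16, 12)

tangent at (2, 28): λ = (3·2² + 2)/(2·28) ≡ 14/27. 27⁻¹ ≡ 14 (mod 29) since 27·14 = 378 ≡ 1, so λ ≡ 14·14 ≡ 22.
  x = λ² - 2 - 2 = 484 - 4 ≡ 16; y = λ·(2 - 16) - 28 ≡ 12. → (16, 12)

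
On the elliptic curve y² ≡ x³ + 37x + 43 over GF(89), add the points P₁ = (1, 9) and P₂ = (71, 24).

(62, 86)

(1, 9) + (71, 24). λ = (24 - 9)/(71 - 1) ≡ 15/70 mod 89. 70⁻¹ ≡ 14 (mod 89), so λ ≡ 32.
  x = λ² - 1 - 71 = 1024 - 72 ≡ 62; y = λ·(1 - 62) - 9 ≡ 86. → (62, 86)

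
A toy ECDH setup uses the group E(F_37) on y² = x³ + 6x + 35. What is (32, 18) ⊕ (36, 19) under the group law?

(13, 33)

(32, 18) + (36, 19). λ = (19 - 18)/(36 - 32) ≡ 1/4 mod 37. 4⁻¹ ≡ 28 (mod 37), so λ ≡ 28.
  x = λ² - 32 - 36 = 784 - 68 ≡ 13; y = λ·(32 - 13) - 18 ≡ 33. → (13, 33)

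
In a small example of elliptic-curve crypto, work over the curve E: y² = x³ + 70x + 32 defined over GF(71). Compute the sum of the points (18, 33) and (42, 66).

(18, 33) + (42, 66). λ = (66 - 33)/(42 - 18) ≡ 33/24 mod 71. 24⁻¹ ≡ 3 (mod 71) since 24·3 = 72 ≡ 1, so λ ≡ 28.
  x = λ² - 18 - 42 = 784 - 60 ≡ 14; y = λ·(18 - 14) - 33 ≡ 8. → (14, 8)

(14, 8)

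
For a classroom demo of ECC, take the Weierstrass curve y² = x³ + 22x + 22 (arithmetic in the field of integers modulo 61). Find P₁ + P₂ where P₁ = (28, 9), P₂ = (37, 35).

(28, 9) + (37, 35). λ = (35 - 9)/(37 - 28) ≡ 26/9 mod 61. 9⁻¹ ≡ 34 (mod 61), so λ ≡ 30.
  x = λ² - 28 - 37 = 900 - 65 ≡ 42; y = λ·(28 - 42) - 9 ≡ 59. → (42, 59)

(42, 59)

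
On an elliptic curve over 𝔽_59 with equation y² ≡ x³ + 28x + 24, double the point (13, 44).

(38, 38)

tangent at (13, 44): λ = (3·13² + 28)/(2·44) ≡ 4/29. 29⁻¹ ≡ 57 (mod 59) since 29·57 = 1653 ≡ 1, so λ ≡ 4·57 ≡ 51.
  x = λ² - 13 - 13 = 2601 - 26 ≡ 38; y = λ·(13 - 38) - 44 ≡ 38. → (38, 38)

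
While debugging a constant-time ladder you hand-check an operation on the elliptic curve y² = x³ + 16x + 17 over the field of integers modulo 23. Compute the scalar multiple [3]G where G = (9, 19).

Repeated addition: build up to 3G.
2G: tangent at (9, 19): λ = (3·9² + 16)/(2·19) ≡ 6/15. 15⁻¹ ≡ 20 (mod 23), so λ ≡ 6·20 ≡ 5.
  x = λ² - 9 - 9 = 25 - 18 ≡ 7; y = λ·(9 - 7) - 19 ≡ 14. → (7, 14)
3G: (7, 14) + (9, 19). λ = (19 - 14)/(9 - 7) ≡ 5/2 mod 23. 2⁻¹ ≡ 12 (mod 23), so λ ≡ 14.
  x = λ² - 7 - 9 = 196 - 16 ≡ 19; y = λ·(7 - 19) - 14 ≡ 2. → (19, 2)

(19, 2)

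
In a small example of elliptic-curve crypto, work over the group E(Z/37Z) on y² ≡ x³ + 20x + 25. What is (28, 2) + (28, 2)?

tangent at (28, 2): λ = (3·28² + 20)/(2·2) ≡ 4/4. 4⁻¹ ≡ 28 (mod 37), so λ ≡ 4·28 ≡ 1.
  x = λ² - 28 - 28 = 1 - 56 ≡ 19; y = λ·(28 - 19) - 2 ≡ 7. → (19, 7)

(19, 7)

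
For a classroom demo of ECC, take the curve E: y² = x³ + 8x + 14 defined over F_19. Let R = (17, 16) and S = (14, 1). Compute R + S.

(13, 4)

(17, 16) + (14, 1). λ = (1 - 16)/(14 - 17) ≡ 4/16 mod 19. 16⁻¹ ≡ 6 (mod 19), so λ ≡ 5.
  x = λ² - 17 - 14 = 25 - 31 ≡ 13; y = λ·(17 - 13) - 16 ≡ 4. → (13, 4)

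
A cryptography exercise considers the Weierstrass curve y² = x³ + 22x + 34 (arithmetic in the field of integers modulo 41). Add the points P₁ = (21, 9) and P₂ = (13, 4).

(21, 9) + (13, 4). λ = (4 - 9)/(13 - 21) ≡ 36/33 mod 41. 33⁻¹ ≡ 5 (mod 41), so λ ≡ 16.
  x = λ² - 21 - 13 = 256 - 34 ≡ 17; y = λ·(21 - 17) - 9 ≡ 14. → (17, 14)

(17, 14)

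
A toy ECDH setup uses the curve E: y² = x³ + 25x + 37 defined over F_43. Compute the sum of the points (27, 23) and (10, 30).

(27, 20)

(27, 23) + (10, 30). λ = (30 - 23)/(10 - 27) ≡ 7/26 mod 43. 26⁻¹ ≡ 5 (mod 43), so λ ≡ 35.
  x = λ² - 27 - 10 = 1225 - 37 ≡ 27; y = λ·(27 - 27) - 23 ≡ 20. → (27, 20)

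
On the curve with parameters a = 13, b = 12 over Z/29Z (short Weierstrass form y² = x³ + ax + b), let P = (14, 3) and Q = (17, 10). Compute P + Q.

(26, 27)

(14, 3) + (17, 10). λ = (10 - 3)/(17 - 14) ≡ 7/3 mod 29. 3⁻¹ ≡ 10 (mod 29), so λ ≡ 12.
  x = λ² - 14 - 17 = 144 - 31 ≡ 26; y = λ·(14 - 26) - 3 ≡ 27. → (26, 27)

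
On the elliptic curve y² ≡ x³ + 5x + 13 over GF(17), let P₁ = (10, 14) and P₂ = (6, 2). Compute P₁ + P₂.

(10, 14) + (6, 2). λ = (2 - 14)/(6 - 10) ≡ 5/13 mod 17. 13⁻¹ ≡ 4 (mod 17) since 13·4 = 52 ≡ 1, so λ ≡ 3.
  x = λ² - 10 - 6 = 9 - 16 ≡ 10; y = λ·(10 - 10) - 14 ≡ 3. → (10, 3)

(10, 3)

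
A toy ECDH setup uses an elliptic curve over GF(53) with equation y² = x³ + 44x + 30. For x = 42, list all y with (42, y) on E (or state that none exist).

21, 32

x³ + 44x + 30 = 75966 ≡ 17 (mod 53).
Square roots of 17 mod 53: 21 and 32 (since 21² = 441 ≡ 17).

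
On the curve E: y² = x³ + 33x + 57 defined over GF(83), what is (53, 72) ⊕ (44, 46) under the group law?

(63, 19)

(53, 72) + (44, 46). λ = (46 - 72)/(44 - 53) ≡ 57/74 mod 83. 74⁻¹ ≡ 46 (mod 83), so λ ≡ 49.
  x = λ² - 53 - 44 = 2401 - 97 ≡ 63; y = λ·(53 - 63) - 72 ≡ 19. → (63, 19)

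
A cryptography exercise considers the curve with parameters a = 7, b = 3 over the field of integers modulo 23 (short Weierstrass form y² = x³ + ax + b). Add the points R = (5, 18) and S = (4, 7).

(20, 1)

(5, 18) + (4, 7). λ = (7 - 18)/(4 - 5) ≡ 12/22 mod 23. 22⁻¹ ≡ 22 (mod 23), so λ ≡ 11.
  x = λ² - 5 - 4 = 121 - 9 ≡ 20; y = λ·(5 - 20) - 18 ≡ 1. → (20, 1)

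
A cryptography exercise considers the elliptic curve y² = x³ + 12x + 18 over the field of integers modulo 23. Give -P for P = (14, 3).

-(14, 3) = (14, -3 mod 23) = (14, 20).

(14, 20)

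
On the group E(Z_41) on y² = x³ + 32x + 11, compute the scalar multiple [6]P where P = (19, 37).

Repeated addition: build up to 6P.
2P: tangent at (19, 37): λ = (3·19² + 32)/(2·37) ≡ 8/33. 33⁻¹ ≡ 5 (mod 41), so λ ≡ 8·5 ≡ 40.
  x = λ² - 19 - 19 = 1600 - 38 ≡ 4; y = λ·(19 - 4) - 37 ≡ 30. → (4, 30)
3P: (4, 30) + (19, 37). λ = (37 - 30)/(19 - 4) ≡ 7/15 mod 41. 15⁻¹ ≡ 11 (mod 41) since 15·11 = 165 ≡ 1, so λ ≡ 36.
  x = λ² - 4 - 19 = 1296 - 23 ≡ 2; y = λ·(4 - 2) - 30 ≡ 1. → (2, 1)
4P: (2, 1) + (19, 37). λ = (37 - 1)/(19 - 2) ≡ 36/17 mod 41. 17⁻¹ ≡ 29 (mod 41), so λ ≡ 19.
  x = λ² - 2 - 19 = 361 - 21 ≡ 12; y = λ·(2 - 12) - 1 ≡ 14. → (12, 14)
5P: (12, 14) + (19, 37). λ = (37 - 14)/(19 - 12) ≡ 23/7 mod 41. 7⁻¹ ≡ 6 (mod 41), so λ ≡ 15.
  x = λ² - 12 - 19 = 225 - 31 ≡ 30; y = λ·(12 - 30) - 14 ≡ 3. → (30, 3)
6P: (30, 3) + (19, 37). λ = (37 - 3)/(19 - 30) ≡ 34/30 mod 41. 30⁻¹ ≡ 26 (mod 41) since 30·26 = 780 ≡ 1, so λ ≡ 23.
  x = λ² - 30 - 19 = 529 - 49 ≡ 29; y = λ·(30 - 29) - 3 ≡ 20. → (29, 20)

(29, 20)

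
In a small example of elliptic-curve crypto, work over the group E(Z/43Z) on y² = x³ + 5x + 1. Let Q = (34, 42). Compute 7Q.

Repeated addition: build up to 7Q.
2Q: tangent at (34, 42): λ = (3·34² + 5)/(2·42) ≡ 33/41. 41⁻¹ ≡ 21 (mod 43), so λ ≡ 33·21 ≡ 5.
  x = λ² - 34 - 34 = 25 - 68 ≡ 0; y = λ·(34 - 0) - 42 ≡ 42. → (0, 42)
3Q: (0, 42) + (34, 42). λ = (42 - 42)/(34 - 0) ≡ 0/34 mod 43. 34⁻¹ ≡ 19 (mod 43) since 34·19 = 646 ≡ 1, so λ ≡ 0.
  x = λ² - 0 - 34 = 0 - 34 ≡ 9; y = λ·(0 - 9) - 42 ≡ 1. → (9, 1)
4Q: (9, 1) + (34, 42). λ = (42 - 1)/(34 - 9) ≡ 41/25 mod 43. 25⁻¹ ≡ 31 (mod 43), so λ ≡ 24.
  x = λ² - 9 - 34 = 576 - 43 ≡ 17; y = λ·(9 - 17) - 1 ≡ 22. → (17, 22)
5Q: (17, 22) + (34, 42). λ = (42 - 22)/(34 - 17) ≡ 20/17 mod 43. 17⁻¹ ≡ 38 (mod 43), so λ ≡ 29.
  x = λ² - 17 - 34 = 841 - 51 ≡ 16; y = λ·(17 - 16) - 22 ≡ 7. → (16, 7)
6Q: (16, 7) + (34, 42). λ = (42 - 7)/(34 - 16) ≡ 35/18 mod 43. 18⁻¹ ≡ 12 (mod 43) since 18·12 = 216 ≡ 1, so λ ≡ 33.
  x = λ² - 16 - 34 = 1089 - 50 ≡ 7; y = λ·(16 - 7) - 7 ≡ 32. → (7, 32)
7Q: (7, 32) + (34, 42). λ = (42 - 32)/(34 - 7) ≡ 10/27 mod 43. 27⁻¹ ≡ 8 (mod 43) since 27·8 = 216 ≡ 1, so λ ≡ 37.
  x = λ² - 7 - 34 = 1369 - 41 ≡ 38; y = λ·(7 - 38) - 32 ≡ 25. → (38, 25)

(38, 25)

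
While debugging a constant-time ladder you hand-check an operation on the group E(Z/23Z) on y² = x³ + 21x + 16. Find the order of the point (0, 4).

2P: tangent at (0, 4): λ = (3·0² + 21)/(2·4) ≡ 21/8. 8⁻¹ ≡ 3 (mod 23), so λ ≡ 21·3 ≡ 17.
  x = λ² - 0 - 0 = 289 - 0 ≡ 13; y = λ·(0 - 13) - 4 ≡ 5. → (13, 5)
3P: (13, 5) + (0, 4). λ = (4 - 5)/(0 - 13) ≡ 22/10 mod 23. 10⁻¹ ≡ 7 (mod 23), so λ ≡ 16.
  x = λ² - 13 - 0 = 256 - 13 ≡ 13; y = λ·(13 - 13) - 5 ≡ 18. → (13, 18)
4P: (13, 18) + (0, 4). λ = (4 - 18)/(0 - 13) ≡ 9/10 mod 23. 10⁻¹ ≡ 7 (mod 23) since 10·7 = 70 ≡ 1, so λ ≡ 17.
  x = λ² - 13 - 0 = 289 - 13 ≡ 0; y = λ·(13 - 0) - 18 ≡ 19. → (0, 19)
5P: (0, 19) + (0, 4): same x and y₁ ≡ -y₂, so the sum is ∞.
5P = ∞, so the order is 5.

5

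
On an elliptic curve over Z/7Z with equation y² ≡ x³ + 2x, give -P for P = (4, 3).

-(4, 3) = (4, -3 mod 7) = (4, 4).

(4, 4)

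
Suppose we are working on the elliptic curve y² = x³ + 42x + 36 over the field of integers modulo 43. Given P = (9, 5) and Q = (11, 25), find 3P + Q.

(29, 31)

First 3P:
Repeated addition: build up to 3P.
2P: tangent at (9, 5): λ = (3·9² + 42)/(2·5) ≡ 27/10. 10⁻¹ ≡ 13 (mod 43), so λ ≡ 27·13 ≡ 7.
  x = λ² - 9 - 9 = 49 - 18 ≡ 31; y = λ·(9 - 31) - 5 ≡ 13. → (31, 13)
3P: (31, 13) + (9, 5). λ = (5 - 13)/(9 - 31) ≡ 35/21 mod 43. 21⁻¹ ≡ 41 (mod 43), so λ ≡ 16.
  x = λ² - 31 - 9 = 256 - 40 ≡ 1; y = λ·(31 - 1) - 13 ≡ 37. → (1, 37)
3P = (1, 37).
Finally 3P + Q:
(1, 37) + (11, 25). λ = (25 - 37)/(11 - 1) ≡ 31/10 mod 43. 10⁻¹ ≡ 13 (mod 43) since 10·13 = 130 ≡ 1, so λ ≡ 16.
  x = λ² - 1 - 11 = 256 - 12 ≡ 29; y = λ·(1 - 29) - 37 ≡ 31. → (29, 31)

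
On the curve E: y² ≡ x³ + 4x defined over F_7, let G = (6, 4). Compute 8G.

Double-and-add on 8 = (1000)₂. Start with G = (6, 4) for the leading 1-bit.
double: tangent at (6, 4): λ = (3·6² + 4)/(2·4) ≡ 0/1. 1⁻¹ ≡ 1 (mod 7) since 1·1 = 1 ≡ 1, so λ ≡ 0·1 ≡ 0.
  x = λ² - 6 - 6 = 0 - 12 ≡ 2; y = λ·(6 - 2) - 4 ≡ 3. → (2, 3)
double: tangent at (2, 3): λ = (3·2² + 4)/(2·3) ≡ 2/6. 6⁻¹ ≡ 6 (mod 7), so λ ≡ 2·6 ≡ 5.
  x = λ² - 2 - 2 = 25 - 4 ≡ 0; y = λ·(2 - 0) - 3 ≡ 0. → (0, 0)
double: (0, 0) + (0, 0): same x and y₁ ≡ -y₂, so the sum is ∞.

O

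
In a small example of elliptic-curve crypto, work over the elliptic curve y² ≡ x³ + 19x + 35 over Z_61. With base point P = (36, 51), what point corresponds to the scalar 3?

(38, 34)

Repeated addition: build up to 3P.
2P: tangent at (36, 51): λ = (3·36² + 19)/(2·51) ≡ 3/41. 41⁻¹ ≡ 3 (mod 61) since 41·3 = 123 ≡ 1, so λ ≡ 3·3 ≡ 9.
  x = λ² - 36 - 36 = 81 - 72 ≡ 9; y = λ·(36 - 9) - 51 ≡ 9. → (9, 9)
3P: (9, 9) + (36, 51). λ = (51 - 9)/(36 - 9) ≡ 42/27 mod 61. 27⁻¹ ≡ 52 (mod 61), so λ ≡ 49.
  x = λ² - 9 - 36 = 2401 - 45 ≡ 38; y = λ·(9 - 38) - 9 ≡ 34. → (38, 34)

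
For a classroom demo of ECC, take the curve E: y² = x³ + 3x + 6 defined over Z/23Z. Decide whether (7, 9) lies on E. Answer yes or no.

y² = 9² ≡ 12; x³ + 3x + 6 = 370 ≡ 2 (mod 23). 12 ≠ 2.

no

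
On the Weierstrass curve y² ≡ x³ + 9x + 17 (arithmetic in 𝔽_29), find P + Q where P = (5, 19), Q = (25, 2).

(5, 19) + (25, 2). λ = (2 - 19)/(25 - 5) ≡ 12/20 mod 29. 20⁻¹ ≡ 16 (mod 29) since 20·16 = 320 ≡ 1, so λ ≡ 18.
  x = λ² - 5 - 25 = 324 - 30 ≡ 4; y = λ·(5 - 4) - 19 ≡ 28. → (4, 28)

(4, 28)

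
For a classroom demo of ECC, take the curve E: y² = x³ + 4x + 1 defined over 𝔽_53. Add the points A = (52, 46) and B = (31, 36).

(32, 14)

(52, 46) + (31, 36). λ = (36 - 46)/(31 - 52) ≡ 43/32 mod 53. 32⁻¹ ≡ 5 (mod 53), so λ ≡ 3.
  x = λ² - 52 - 31 = 9 - 83 ≡ 32; y = λ·(52 - 32) - 46 ≡ 14. → (32, 14)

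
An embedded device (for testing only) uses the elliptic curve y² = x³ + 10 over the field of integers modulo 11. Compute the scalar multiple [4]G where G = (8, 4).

(5, 5)

Repeated addition: build up to 4G.
2G: tangent at (8, 4): λ = (3·8² + 0)/(2·4) ≡ 5/8. 8⁻¹ ≡ 7 (mod 11) since 8·7 = 56 ≡ 1, so λ ≡ 5·7 ≡ 2.
  x = λ² - 8 - 8 = 4 - 16 ≡ 10; y = λ·(8 - 10) - 4 ≡ 3. → (10, 3)
3G: (10, 3) + (8, 4). λ = (4 - 3)/(8 - 10) ≡ 1/9 mod 11. 9⁻¹ ≡ 5 (mod 11) since 9·5 = 45 ≡ 1, so λ ≡ 5.
  x = λ² - 10 - 8 = 25 - 18 ≡ 7; y = λ·(10 - 7) - 3 ≡ 1. → (7, 1)
4G: (7, 1) + (8, 4). λ = (4 - 1)/(8 - 7) ≡ 3/1 mod 11. 1⁻¹ ≡ 1 (mod 11), so λ ≡ 3.
  x = λ² - 7 - 8 = 9 - 15 ≡ 5; y = λ·(7 - 5) - 1 ≡ 5. → (5, 5)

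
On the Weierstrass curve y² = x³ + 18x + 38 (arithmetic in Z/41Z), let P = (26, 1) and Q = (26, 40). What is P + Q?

The two points share x = 26 and their y-coordinates satisfy 1 + 40 ≡ 0 (mod 41), so they are inverses. Their sum is the point at infinity.

O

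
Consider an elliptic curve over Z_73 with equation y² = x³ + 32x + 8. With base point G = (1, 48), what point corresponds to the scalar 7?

Double-and-add on 7 = (111)₂. Start with G = (1, 48) for the leading 1-bit.
double: tangent at (1, 48): λ = (3·1² + 32)/(2·48) ≡ 35/23. 23⁻¹ ≡ 54 (mod 73), so λ ≡ 35·54 ≡ 65.
  x = λ² - 1 - 1 = 4225 - 2 ≡ 62; y = λ·(1 - 62) - 48 ≡ 2. → (62, 2)
add G: (62, 2) + (1, 48). λ = (48 - 2)/(1 - 62) ≡ 46/12 mod 73. 12⁻¹ ≡ 67 (mod 73), so λ ≡ 16.
  x = λ² - 62 - 1 = 256 - 63 ≡ 47; y = λ·(62 - 47) - 2 ≡ 19. → (47, 19)
double: tangent at (47, 19): λ = (3·47² + 32)/(2·19) ≡ 16/38. 38⁻¹ ≡ 25 (mod 73) since 38·25 = 950 ≡ 1, so λ ≡ 16·25 ≡ 35.
  x = λ² - 47 - 47 = 1225 - 94 ≡ 36; y = λ·(47 - 36) - 19 ≡ 1. → (36, 1)
add G: (36, 1) + (1, 48). λ = (48 - 1)/(1 - 36) ≡ 47/38 mod 73. 38⁻¹ ≡ 25 (mod 73) since 38·25 = 950 ≡ 1, so λ ≡ 7.
  x = λ² - 36 - 1 = 49 - 37 ≡ 12; y = λ·(36 - 12) - 1 ≡ 21. → (12, 21)

(12, 21)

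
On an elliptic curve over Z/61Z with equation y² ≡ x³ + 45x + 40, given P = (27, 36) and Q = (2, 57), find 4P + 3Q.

(11, 6)

First 4P:
Double-and-add on 4 = (100)₂. Start with P = (27, 36) for the leading 1-bit.
double: tangent at (27, 36): λ = (3·27² + 45)/(2·36) ≡ 36/11. 11⁻¹ ≡ 50 (mod 61) since 11·50 = 550 ≡ 1, so λ ≡ 36·50 ≡ 31.
  x = λ² - 27 - 27 = 961 - 54 ≡ 53; y = λ·(27 - 53) - 36 ≡ 12. → (53, 12)
double: tangent at (53, 12): λ = (3·53² + 45)/(2·12) ≡ 54/24. 24⁻¹ ≡ 28 (mod 61) since 24·28 = 672 ≡ 1, so λ ≡ 54·28 ≡ 48.
  x = λ² - 53 - 53 = 2304 - 106 ≡ 2; y = λ·(53 - 2) - 12 ≡ 57. → (2, 57)
4P = (2, 57).
Next 3Q:
Repeated addition: build up to 3Q.
2Q: tangent at (2, 57): λ = (3·2² + 45)/(2·57) ≡ 57/53. 53⁻¹ ≡ 38 (mod 61) since 53·38 = 2014 ≡ 1, so λ ≡ 57·38 ≡ 31.
  x = λ² - 2 - 2 = 961 - 4 ≡ 42; y = λ·(2 - 42) - 57 ≡ 45. → (42, 45)
3Q: (42, 45) + (2, 57). λ = (57 - 45)/(2 - 42) ≡ 12/21 mod 61. 21⁻¹ ≡ 32 (mod 61) since 21·32 = 672 ≡ 1, so λ ≡ 18.
  x = λ² - 42 - 2 = 324 - 44 ≡ 36; y = λ·(42 - 36) - 45 ≡ 2. → (36, 2)
3Q = (36, 2).
Finally 4P + 3Q:
(2, 57) + (36, 2). λ = (2 - 57)/(36 - 2) ≡ 6/34 mod 61. 34⁻¹ ≡ 9 (mod 61), so λ ≡ 54.
  x = λ² - 2 - 36 = 2916 - 38 ≡ 11; y = λ·(2 - 11) - 57 ≡ 6. → (11, 6)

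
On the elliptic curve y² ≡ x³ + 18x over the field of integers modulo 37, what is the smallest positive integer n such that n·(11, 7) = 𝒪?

5

2P: tangent at (11, 7): λ = (3·11² + 18)/(2·7) ≡ 11/14. 14⁻¹ ≡ 8 (mod 37), so λ ≡ 11·8 ≡ 14.
  x = λ² - 11 - 11 = 196 - 22 ≡ 26; y = λ·(11 - 26) - 7 ≡ 5. → (26, 5)
3P: (26, 5) + (11, 7). λ = (7 - 5)/(11 - 26) ≡ 2/22 mod 37. 22⁻¹ ≡ 32 (mod 37) since 22·32 = 704 ≡ 1, so λ ≡ 27.
  x = λ² - 26 - 11 = 729 - 37 ≡ 26; y = λ·(26 - 26) - 5 ≡ 32. → (26, 32)
4P: (26, 32) + (11, 7). λ = (7 - 32)/(11 - 26) ≡ 12/22 mod 37. 22⁻¹ ≡ 32 (mod 37) since 22·32 = 704 ≡ 1, so λ ≡ 14.
  x = λ² - 26 - 11 = 196 - 37 ≡ 11; y = λ·(26 - 11) - 32 ≡ 30. → (11, 30)
5P: (11, 30) + (11, 7): same x and y₁ ≡ -y₂, so the sum is 𝒪.
5P = 𝒪, so the order is 5.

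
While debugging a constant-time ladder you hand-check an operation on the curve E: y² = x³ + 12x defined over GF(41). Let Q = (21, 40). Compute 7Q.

Repeated addition: build up to 7Q.
2Q: tangent at (21, 40): λ = (3·21² + 12)/(2·40) ≡ 23/39. 39⁻¹ ≡ 20 (mod 41) since 39·20 = 780 ≡ 1, so λ ≡ 23·20 ≡ 9.
  x = λ² - 21 - 21 = 81 - 42 ≡ 39; y = λ·(21 - 39) - 40 ≡ 3. → (39, 3)
3Q: (39, 3) + (21, 40). λ = (40 - 3)/(21 - 39) ≡ 37/23 mod 41. 23⁻¹ ≡ 25 (mod 41) since 23·25 = 575 ≡ 1, so λ ≡ 23.
  x = λ² - 39 - 21 = 529 - 60 ≡ 18; y = λ·(39 - 18) - 3 ≡ 29. → (18, 29)
4Q: (18, 29) + (21, 40). λ = (40 - 29)/(21 - 18) ≡ 11/3 mod 41. 3⁻¹ ≡ 14 (mod 41) since 3·14 = 42 ≡ 1, so λ ≡ 31.
  x = λ² - 18 - 21 = 961 - 39 ≡ 20; y = λ·(18 - 20) - 29 ≡ 32. → (20, 32)
5Q: (20, 32) + (21, 40). λ = (40 - 32)/(21 - 20) ≡ 8/1 mod 41. 1⁻¹ ≡ 1 (mod 41), so λ ≡ 8.
  x = λ² - 20 - 21 = 64 - 41 ≡ 23; y = λ·(20 - 23) - 32 ≡ 26. → (23, 26)
6Q: (23, 26) + (21, 40). λ = (40 - 26)/(21 - 23) ≡ 14/39 mod 41. 39⁻¹ ≡ 20 (mod 41), so λ ≡ 34.
  x = λ² - 23 - 21 = 1156 - 44 ≡ 5; y = λ·(23 - 5) - 26 ≡ 12. → (5, 12)
7Q: (5, 12) + (21, 40). λ = (40 - 12)/(21 - 5) ≡ 28/16 mod 41. 16⁻¹ ≡ 18 (mod 41) since 16·18 = 288 ≡ 1, so λ ≡ 12.
  x = λ² - 5 - 21 = 144 - 26 ≡ 36; y = λ·(5 - 36) - 12 ≡ 26. → (36, 26)

(36, 26)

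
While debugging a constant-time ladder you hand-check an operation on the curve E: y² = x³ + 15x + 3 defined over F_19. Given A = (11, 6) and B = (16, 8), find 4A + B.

First 4A:
Double-and-add on 4 = (100)₂. Start with A = (11, 6) for the leading 1-bit.
double: tangent at (11, 6): λ = (3·11² + 15)/(2·6) ≡ 17/12. 12⁻¹ ≡ 8 (mod 19), so λ ≡ 17·8 ≡ 3.
  x = λ² - 11 - 11 = 9 - 22 ≡ 6; y = λ·(11 - 6) - 6 ≡ 9. → (6, 9)
double: tangent at (6, 9): λ = (3·6² + 15)/(2·9) ≡ 9/18. 18⁻¹ ≡ 18 (mod 19) since 18·18 = 324 ≡ 1, so λ ≡ 9·18 ≡ 10.
  x = λ² - 6 - 6 = 100 - 12 ≡ 12; y = λ·(6 - 12) - 9 ≡ 7. → (12, 7)
4A = (12, 7).
Finally 4A + B:
(12, 7) + (16, 8). λ = (8 - 7)/(16 - 12) ≡ 1/4 mod 19. 4⁻¹ ≡ 5 (mod 19) since 4·5 = 20 ≡ 1, so λ ≡ 5.
  x = λ² - 12 - 16 = 25 - 28 ≡ 16; y = λ·(12 - 16) - 7 ≡ 11. → (16, 11)

(16, 11)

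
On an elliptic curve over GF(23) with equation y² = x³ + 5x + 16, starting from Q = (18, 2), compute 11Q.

(3, 14)

Repeated addition: build up to 11Q.
2Q: tangent at (18, 2): λ = (3·18² + 5)/(2·2) ≡ 11/4. 4⁻¹ ≡ 6 (mod 23), so λ ≡ 11·6 ≡ 20.
  x = λ² - 18 - 18 = 400 - 36 ≡ 19; y = λ·(18 - 19) - 2 ≡ 1. → (19, 1)
3Q: (19, 1) + (18, 2). λ = (2 - 1)/(18 - 19) ≡ 1/22 mod 23. 22⁻¹ ≡ 22 (mod 23), so λ ≡ 22.
  x = λ² - 19 - 18 = 484 - 37 ≡ 10; y = λ·(19 - 10) - 1 ≡ 13. → (10, 13)
4Q: (10, 13) + (18, 2). λ = (2 - 13)/(18 - 10) ≡ 12/8 mod 23. 8⁻¹ ≡ 3 (mod 23) since 8·3 = 24 ≡ 1, so λ ≡ 13.
  x = λ² - 10 - 18 = 169 - 28 ≡ 3; y = λ·(10 - 3) - 13 ≡ 9. → (3, 9)
5Q: (3, 9) + (18, 2). λ = (2 - 9)/(18 - 3) ≡ 16/15 mod 23. 15⁻¹ ≡ 20 (mod 23), so λ ≡ 21.
  x = λ² - 3 - 18 = 441 - 21 ≡ 6; y = λ·(3 - 6) - 9 ≡ 20. → (6, 20)
6Q: (6, 20) + (18, 2). λ = (2 - 20)/(18 - 6) ≡ 5/12 mod 23. 12⁻¹ ≡ 2 (mod 23) since 12·2 = 24 ≡ 1, so λ ≡ 10.
  x = λ² - 6 - 18 = 100 - 24 ≡ 7; y = λ·(6 - 7) - 20 ≡ 16. → (7, 16)
7Q: (7, 16) + (18, 2). λ = (2 - 16)/(18 - 7) ≡ 9/11 mod 23. 11⁻¹ ≡ 21 (mod 23), so λ ≡ 5.
  x = λ² - 7 - 18 = 25 - 25 ≡ 0; y = λ·(7 - 0) - 16 ≡ 19. → (0, 19)
8Q: (0, 19) + (18, 2). λ = (2 - 19)/(18 - 0) ≡ 6/18 mod 23. 18⁻¹ ≡ 9 (mod 23), so λ ≡ 8.
  x = λ² - 0 - 18 = 64 - 18 ≡ 0; y = λ·(0 - 0) - 19 ≡ 4. → (0, 4)
9Q: (0, 4) + (18, 2). λ = (2 - 4)/(18 - 0) ≡ 21/18 mod 23. 18⁻¹ ≡ 9 (mod 23) since 18·9 = 162 ≡ 1, so λ ≡ 5.
  x = λ² - 0 - 18 = 25 - 18 ≡ 7; y = λ·(0 - 7) - 4 ≡ 7. → (7, 7)
10Q: (7, 7) + (18, 2). λ = (2 - 7)/(18 - 7) ≡ 18/11 mod 23. 11⁻¹ ≡ 21 (mod 23) since 11·21 = 231 ≡ 1, so λ ≡ 10.
  x = λ² - 7 - 18 = 100 - 25 ≡ 6; y = λ·(7 - 6) - 7 ≡ 3. → (6, 3)
11Q: (6, 3) + (18, 2). λ = (2 - 3)/(18 - 6) ≡ 22/12 mod 23. 12⁻¹ ≡ 2 (mod 23) since 12·2 = 24 ≡ 1, so λ ≡ 21.
  x = λ² - 6 - 18 = 441 - 24 ≡ 3; y = λ·(6 - 3) - 3 ≡ 14. → (3, 14)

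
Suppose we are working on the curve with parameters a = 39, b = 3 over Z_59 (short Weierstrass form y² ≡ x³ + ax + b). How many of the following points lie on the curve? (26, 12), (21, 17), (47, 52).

2

(26, 12): 12² ≡ 26, rhs ≡ 8 → off.
(21, 17): 17² ≡ 53, rhs ≡ 53 → on.
(47, 52): 52² ≡ 49, rhs ≡ 49 → on.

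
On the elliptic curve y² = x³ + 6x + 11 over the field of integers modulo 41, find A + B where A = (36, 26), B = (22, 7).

(34, 6)

(36, 26) + (22, 7). λ = (7 - 26)/(22 - 36) ≡ 22/27 mod 41. 27⁻¹ ≡ 38 (mod 41), so λ ≡ 16.
  x = λ² - 36 - 22 = 256 - 58 ≡ 34; y = λ·(36 - 34) - 26 ≡ 6. → (34, 6)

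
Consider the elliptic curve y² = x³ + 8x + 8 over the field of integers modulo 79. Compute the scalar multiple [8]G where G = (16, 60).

Repeated addition: build up to 8G.
2G: tangent at (16, 60): λ = (3·16² + 8)/(2·60) ≡ 65/41. 41⁻¹ ≡ 27 (mod 79) since 41·27 = 1107 ≡ 1, so λ ≡ 65·27 ≡ 17.
  x = λ² - 16 - 16 = 289 - 32 ≡ 20; y = λ·(16 - 20) - 60 ≡ 30. → (20, 30)
3G: (20, 30) + (16, 60). λ = (60 - 30)/(16 - 20) ≡ 30/75 mod 79. 75⁻¹ ≡ 59 (mod 79) since 75·59 = 4425 ≡ 1, so λ ≡ 32.
  x = λ² - 20 - 16 = 1024 - 36 ≡ 40; y = λ·(20 - 40) - 30 ≡ 41. → (40, 41)
4G: (40, 41) + (16, 60). λ = (60 - 41)/(16 - 40) ≡ 19/55 mod 79. 55⁻¹ ≡ 23 (mod 79), so λ ≡ 42.
  x = λ² - 40 - 16 = 1764 - 56 ≡ 49; y = λ·(40 - 49) - 41 ≡ 55. → (49, 55)
5G: (49, 55) + (16, 60). λ = (60 - 55)/(16 - 49) ≡ 5/46 mod 79. 46⁻¹ ≡ 67 (mod 79) since 46·67 = 3082 ≡ 1, so λ ≡ 19.
  x = λ² - 49 - 16 = 361 - 65 ≡ 59; y = λ·(49 - 59) - 55 ≡ 71. → (59, 71)
6G: (59, 71) + (16, 60). λ = (60 - 71)/(16 - 59) ≡ 68/36 mod 79. 36⁻¹ ≡ 11 (mod 79), so λ ≡ 37.
  x = λ² - 59 - 16 = 1369 - 75 ≡ 30; y = λ·(59 - 30) - 71 ≡ 54. → (30, 54)
7G: (30, 54) + (16, 60). λ = (60 - 54)/(16 - 30) ≡ 6/65 mod 79. 65⁻¹ ≡ 62 (mod 79), so λ ≡ 56.
  x = λ² - 30 - 16 = 3136 - 46 ≡ 9; y = λ·(30 - 9) - 54 ≡ 16. → (9, 16)
8G: (9, 16) + (16, 60). λ = (60 - 16)/(16 - 9) ≡ 44/7 mod 79. 7⁻¹ ≡ 34 (mod 79), so λ ≡ 74.
  x = λ² - 9 - 16 = 5476 - 25 ≡ 0; y = λ·(9 - 0) - 16 ≡ 18. → (0, 18)

(0, 18)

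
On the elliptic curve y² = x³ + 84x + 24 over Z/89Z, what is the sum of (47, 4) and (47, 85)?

The two points share x = 47 and their y-coordinates satisfy 4 + 85 ≡ 0 (mod 89), so they are inverses. Their sum is O.

O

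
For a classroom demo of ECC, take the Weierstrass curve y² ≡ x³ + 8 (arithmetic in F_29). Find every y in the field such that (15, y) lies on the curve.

none

x³ + 0x + 8 = 3383 ≡ 19 (mod 29).
19 is a non-residue mod 29; no y exists.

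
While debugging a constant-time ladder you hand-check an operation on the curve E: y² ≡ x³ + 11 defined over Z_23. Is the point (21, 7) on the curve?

y² = 7² ≡ 3; x³ + 0x + 11 = 9272 ≡ 3 (mod 23). 3 = 3.

yes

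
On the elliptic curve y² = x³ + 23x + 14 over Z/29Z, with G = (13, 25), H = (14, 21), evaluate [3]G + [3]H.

First 3G:
Repeated addition: build up to 3G.
2G: tangent at (13, 25): λ = (3·13² + 23)/(2·25) ≡ 8/21. 21⁻¹ ≡ 18 (mod 29), so λ ≡ 8·18 ≡ 28.
  x = λ² - 13 - 13 = 784 - 26 ≡ 4; y = λ·(13 - 4) - 25 ≡ 24. → (4, 24)
3G: (4, 24) + (13, 25). λ = (25 - 24)/(13 - 4) ≡ 1/9 mod 29. 9⁻¹ ≡ 13 (mod 29), so λ ≡ 13.
  x = λ² - 4 - 13 = 169 - 17 ≡ 7; y = λ·(4 - 7) - 24 ≡ 24. → (7, 24)
3G = (7, 24).
Next 3H:
Repeated addition: build up to 3H.
2H: tangent at (14, 21): λ = (3·14² + 23)/(2·21) ≡ 2/13. 13⁻¹ ≡ 9 (mod 29), so λ ≡ 2·9 ≡ 18.
  x = λ² - 14 - 14 = 324 - 28 ≡ 6; y = λ·(14 - 6) - 21 ≡ 7. → (6, 7)
3H: (6, 7) + (14, 21). λ = (21 - 7)/(14 - 6) ≡ 14/8 mod 29. 8⁻¹ ≡ 11 (mod 29) since 8·11 = 88 ≡ 1, so λ ≡ 9.
  x = λ² - 6 - 14 = 81 - 20 ≡ 3; y = λ·(6 - 3) - 7 ≡ 20. → (3, 20)
3H = (3, 20).
Finally 3G + 3H:
(7, 24) + (3, 20). λ = (20 - 24)/(3 - 7) ≡ 25/25 mod 29. 25⁻¹ ≡ 7 (mod 29) since 25·7 = 175 ≡ 1, so λ ≡ 1.
  x = λ² - 7 - 3 = 1 - 10 ≡ 20; y = λ·(7 - 20) - 24 ≡ 21. → (20, 21)

(20, 21)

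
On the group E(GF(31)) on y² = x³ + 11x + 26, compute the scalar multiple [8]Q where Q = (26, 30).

Double-and-add on 8 = (1000)₂. Start with Q = (26, 30) for the leading 1-bit.
double: tangent at (26, 30): λ = (3·26² + 11)/(2·30) ≡ 24/29. 29⁻¹ ≡ 15 (mod 31), so λ ≡ 24·15 ≡ 19.
  x = λ² - 26 - 26 = 361 - 52 ≡ 30; y = λ·(26 - 30) - 30 ≡ 18. → (30, 18)
double: tangent at (30, 18): λ = (3·30² + 11)/(2·18) ≡ 14/5. 5⁻¹ ≡ 25 (mod 31) since 5·25 = 125 ≡ 1, so λ ≡ 14·25 ≡ 9.
  x = λ² - 30 - 30 = 81 - 60 ≡ 21; y = λ·(30 - 21) - 18 ≡ 1. → (21, 1)
double: tangent at (21, 1): λ = (3·21² + 11)/(2·1) ≡ 1/2. 2⁻¹ ≡ 16 (mod 31), so λ ≡ 1·16 ≡ 16.
  x = λ² - 21 - 21 = 256 - 42 ≡ 28; y = λ·(21 - 28) - 1 ≡ 11. → (28, 11)

(28, 11)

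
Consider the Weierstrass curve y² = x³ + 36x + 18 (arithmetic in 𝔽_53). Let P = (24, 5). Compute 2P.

tangent at (24, 5): λ = (3·24² + 36)/(2·5) ≡ 15/10. 10⁻¹ ≡ 16 (mod 53), so λ ≡ 15·16 ≡ 28.
  x = λ² - 24 - 24 = 784 - 48 ≡ 47; y = λ·(24 - 47) - 5 ≡ 40. → (47, 40)

(47, 40)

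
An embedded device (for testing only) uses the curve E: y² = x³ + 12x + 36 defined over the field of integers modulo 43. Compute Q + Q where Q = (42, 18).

tangent at (42, 18): λ = (3·42² + 12)/(2·18) ≡ 15/36. 36⁻¹ ≡ 6 (mod 43), so λ ≡ 15·6 ≡ 4.
  x = λ² - 42 - 42 = 16 - 84 ≡ 18; y = λ·(42 - 18) - 18 ≡ 35. → (18, 35)

(18, 35)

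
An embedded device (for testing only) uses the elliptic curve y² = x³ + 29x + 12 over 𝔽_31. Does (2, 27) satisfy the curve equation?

y² = 27² ≡ 16; x³ + 29x + 12 = 78 ≡ 16 (mod 31). 16 = 16.

yes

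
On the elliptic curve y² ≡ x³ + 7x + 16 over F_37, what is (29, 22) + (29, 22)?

tangent at (29, 22): λ = (3·29² + 7)/(2·22) ≡ 14/7. 7⁻¹ ≡ 16 (mod 37) since 7·16 = 112 ≡ 1, so λ ≡ 14·16 ≡ 2.
  x = λ² - 29 - 29 = 4 - 58 ≡ 20; y = λ·(29 - 20) - 22 ≡ 33. → (20, 33)

(20, 33)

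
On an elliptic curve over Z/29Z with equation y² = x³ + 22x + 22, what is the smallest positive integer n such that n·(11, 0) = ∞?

2P: (11, 0) + (11, 0): same x and y₁ ≡ -y₂, so the sum is ∞.
2P = ∞, so the order is 2.

2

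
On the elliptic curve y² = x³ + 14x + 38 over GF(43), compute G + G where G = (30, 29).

(7, 36)

tangent at (30, 29): λ = (3·30² + 14)/(2·29) ≡ 5/15. 15⁻¹ ≡ 23 (mod 43), so λ ≡ 5·23 ≡ 29.
  x = λ² - 30 - 30 = 841 - 60 ≡ 7; y = λ·(30 - 7) - 29 ≡ 36. → (7, 36)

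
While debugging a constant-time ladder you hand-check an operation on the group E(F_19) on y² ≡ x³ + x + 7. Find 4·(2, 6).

(9, 17)

Write G = (2, 6).
Double-and-add on 4 = (100)₂. Start with G = (2, 6) for the leading 1-bit.
double: tangent at (2, 6): λ = (3·2² + 1)/(2·6) ≡ 13/12. 12⁻¹ ≡ 8 (mod 19), so λ ≡ 13·8 ≡ 9.
  x = λ² - 2 - 2 = 81 - 4 ≡ 1; y = λ·(2 - 1) - 6 ≡ 3. → (1, 3)
double: tangent at (1, 3): λ = (3·1² + 1)/(2·3) ≡ 4/6. 6⁻¹ ≡ 16 (mod 19) since 6·16 = 96 ≡ 1, so λ ≡ 4·16 ≡ 7.
  x = λ² - 1 - 1 = 49 - 2 ≡ 9; y = λ·(1 - 9) - 3 ≡ 17. → (9, 17)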